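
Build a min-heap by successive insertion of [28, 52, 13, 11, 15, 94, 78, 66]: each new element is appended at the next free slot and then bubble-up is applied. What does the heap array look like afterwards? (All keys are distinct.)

Insert 28:
  append 28 at index 0 → [28] (no swap needed)
Insert 52:
  append 52 at index 1 → [28, 52] (no swap needed)
Insert 13:
  append 13 at index 2 → [28, 52, 13]
  13 < parent 28 at index 0, swap → [13, 52, 28]
Insert 11:
  append 11 at index 3 → [13, 52, 28, 11]
  11 < parent 52 at index 1, swap → [13, 11, 28, 52]
  11 < parent 13 at index 0, swap → [11, 13, 28, 52]
Insert 15:
  append 15 at index 4 → [11, 13, 28, 52, 15] (no swap needed)
Insert 94:
  append 94 at index 5 → [11, 13, 28, 52, 15, 94] (no swap needed)
Insert 78:
  append 78 at index 6 → [11, 13, 28, 52, 15, 94, 78] (no swap needed)
Insert 66:
  append 66 at index 7 → [11, 13, 28, 52, 15, 94, 78, 66] (no swap needed)

[11, 13, 28, 52, 15, 94, 78, 66]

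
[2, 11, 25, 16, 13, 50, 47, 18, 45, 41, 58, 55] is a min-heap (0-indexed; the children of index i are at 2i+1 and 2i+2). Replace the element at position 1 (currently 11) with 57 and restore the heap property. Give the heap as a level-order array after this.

[2, 13, 25, 16, 41, 50, 47, 18, 45, 57, 58, 55]

set index 1 from 11 to 57 → [2, 57, 25, 16, 13, 50, 47, 18, 45, 41, 58, 55]
57 vs smaller child 13 at index 4, swap → [2, 13, 25, 16, 57, 50, 47, 18, 45, 41, 58, 55]
57 vs smaller child 41 at index 9, swap → [2, 13, 25, 16, 41, 50, 47, 18, 45, 57, 58, 55]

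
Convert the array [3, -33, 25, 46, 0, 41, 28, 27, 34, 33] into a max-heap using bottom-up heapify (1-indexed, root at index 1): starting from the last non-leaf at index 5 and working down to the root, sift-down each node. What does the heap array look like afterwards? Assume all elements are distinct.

[46, 34, 41, 27, 33, 25, 28, 3, -33, 0]

sift down from index 5:
  0 vs only child 33 at index 10, swap → [3, -33, 25, 46, 33, 41, 28, 27, 34, 0]
sift down from index 4: already satisfies heap property
sift down from index 3:
  25 vs larger child 41 at index 6, swap → [3, -33, 41, 46, 33, 25, 28, 27, 34, 0]
sift down from index 2:
  -33 vs larger child 46 at index 4, swap → [3, 46, 41, -33, 33, 25, 28, 27, 34, 0]
  -33 vs larger child 34 at index 9, swap → [3, 46, 41, 34, 33, 25, 28, 27, -33, 0]
sift down from index 1:
  3 vs larger child 46 at index 2, swap → [46, 3, 41, 34, 33, 25, 28, 27, -33, 0]
  3 vs larger child 34 at index 4, swap → [46, 34, 41, 3, 33, 25, 28, 27, -33, 0]
  3 vs larger child 27 at index 8, swap → [46, 34, 41, 27, 33, 25, 28, 3, -33, 0]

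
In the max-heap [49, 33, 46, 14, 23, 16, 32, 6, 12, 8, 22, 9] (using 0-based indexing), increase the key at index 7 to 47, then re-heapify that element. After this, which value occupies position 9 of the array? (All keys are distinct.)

set index 7 from 6 to 47 → [49, 33, 46, 14, 23, 16, 32, 47, 12, 8, 22, 9]
47 > parent 14 at index 3, swap → [49, 33, 46, 47, 23, 16, 32, 14, 12, 8, 22, 9]
47 > parent 33 at index 1, swap → [49, 47, 46, 33, 23, 16, 32, 14, 12, 8, 22, 9]
resulting array: [49, 47, 46, 33, 23, 16, 32, 14, 12, 8, 22, 9]

8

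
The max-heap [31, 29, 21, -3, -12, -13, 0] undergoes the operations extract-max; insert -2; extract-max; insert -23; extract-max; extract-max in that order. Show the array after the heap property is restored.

[-2, -3, -13, -23, -12]

extract-max → returns 31:
  remove root 31; move last element 0 to root → [0, 29, 21, -3, -12, -13]
  0 vs larger child 29 at index 1, swap → [29, 0, 21, -3, -12, -13]
insert -2:
  append -2 at index 6 → [29, 0, 21, -3, -12, -13, -2] (no swap needed)
extract-max → returns 29:
  remove root 29; move last element -2 to root → [-2, 0, 21, -3, -12, -13]
  -2 vs larger child 21 at index 2, swap → [21, 0, -2, -3, -12, -13]
insert -23:
  append -23 at index 6 → [21, 0, -2, -3, -12, -13, -23] (no swap needed)
extract-max → returns 21:
  remove root 21; move last element -23 to root → [-23, 0, -2, -3, -12, -13]
  -23 vs larger child 0 at index 1, swap → [0, -23, -2, -3, -12, -13]
  -23 vs larger child -3 at index 3, swap → [0, -3, -2, -23, -12, -13]
extract-max → returns 0:
  remove root 0; move last element -13 to root → [-13, -3, -2, -23, -12]
  -13 vs larger child -2 at index 2, swap → [-2, -3, -13, -23, -12]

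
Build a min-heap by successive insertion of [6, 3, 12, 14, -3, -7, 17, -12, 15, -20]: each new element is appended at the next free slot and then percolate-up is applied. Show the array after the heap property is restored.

Insert 6:
  append 6 at index 0 → [6] (no swap needed)
Insert 3:
  append 3 at index 1 → [6, 3]
  3 < parent 6 at index 0, swap → [3, 6]
Insert 12:
  append 12 at index 2 → [3, 6, 12] (no swap needed)
Insert 14:
  append 14 at index 3 → [3, 6, 12, 14] (no swap needed)
Insert -3:
  append -3 at index 4 → [3, 6, 12, 14, -3]
  -3 < parent 6 at index 1, swap → [3, -3, 12, 14, 6]
  -3 < parent 3 at index 0, swap → [-3, 3, 12, 14, 6]
Insert -7:
  append -7 at index 5 → [-3, 3, 12, 14, 6, -7]
  -7 < parent 12 at index 2, swap → [-3, 3, -7, 14, 6, 12]
  -7 < parent -3 at index 0, swap → [-7, 3, -3, 14, 6, 12]
Insert 17:
  append 17 at index 6 → [-7, 3, -3, 14, 6, 12, 17] (no swap needed)
Insert -12:
  append -12 at index 7 → [-7, 3, -3, 14, 6, 12, 17, -12]
  -12 < parent 14 at index 3, swap → [-7, 3, -3, -12, 6, 12, 17, 14]
  -12 < parent 3 at index 1, swap → [-7, -12, -3, 3, 6, 12, 17, 14]
  -12 < parent -7 at index 0, swap → [-12, -7, -3, 3, 6, 12, 17, 14]
Insert 15:
  append 15 at index 8 → [-12, -7, -3, 3, 6, 12, 17, 14, 15] (no swap needed)
Insert -20:
  append -20 at index 9 → [-12, -7, -3, 3, 6, 12, 17, 14, 15, -20]
  -20 < parent 6 at index 4, swap → [-12, -7, -3, 3, -20, 12, 17, 14, 15, 6]
  -20 < parent -7 at index 1, swap → [-12, -20, -3, 3, -7, 12, 17, 14, 15, 6]
  -20 < parent -12 at index 0, swap → [-20, -12, -3, 3, -7, 12, 17, 14, 15, 6]

[-20, -12, -3, 3, -7, 12, 17, 14, 15, 6]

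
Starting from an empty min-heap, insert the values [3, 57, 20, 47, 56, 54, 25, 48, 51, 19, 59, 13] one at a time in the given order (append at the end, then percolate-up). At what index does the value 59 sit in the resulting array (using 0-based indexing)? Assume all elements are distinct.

10

Insert 3:
  append 3 at index 0 → [3] (no swap needed)
Insert 57:
  append 57 at index 1 → [3, 57] (no swap needed)
Insert 20:
  append 20 at index 2 → [3, 57, 20] (no swap needed)
Insert 47:
  append 47 at index 3 → [3, 57, 20, 47]
  47 < parent 57 at index 1, swap → [3, 47, 20, 57]
Insert 56:
  append 56 at index 4 → [3, 47, 20, 57, 56] (no swap needed)
Insert 54:
  append 54 at index 5 → [3, 47, 20, 57, 56, 54] (no swap needed)
Insert 25:
  append 25 at index 6 → [3, 47, 20, 57, 56, 54, 25] (no swap needed)
Insert 48:
  append 48 at index 7 → [3, 47, 20, 57, 56, 54, 25, 48]
  48 < parent 57 at index 3, swap → [3, 47, 20, 48, 56, 54, 25, 57]
Insert 51:
  append 51 at index 8 → [3, 47, 20, 48, 56, 54, 25, 57, 51] (no swap needed)
Insert 19:
  append 19 at index 9 → [3, 47, 20, 48, 56, 54, 25, 57, 51, 19]
  19 < parent 56 at index 4, swap → [3, 47, 20, 48, 19, 54, 25, 57, 51, 56]
  19 < parent 47 at index 1, swap → [3, 19, 20, 48, 47, 54, 25, 57, 51, 56]
Insert 59:
  append 59 at index 10 → [3, 19, 20, 48, 47, 54, 25, 57, 51, 56, 59] (no swap needed)
Insert 13:
  append 13 at index 11 → [3, 19, 20, 48, 47, 54, 25, 57, 51, 56, 59, 13]
  13 < parent 54 at index 5, swap → [3, 19, 20, 48, 47, 13, 25, 57, 51, 56, 59, 54]
  13 < parent 20 at index 2, swap → [3, 19, 13, 48, 47, 20, 25, 57, 51, 56, 59, 54]
resulting array: [3, 19, 13, 48, 47, 20, 25, 57, 51, 56, 59, 54]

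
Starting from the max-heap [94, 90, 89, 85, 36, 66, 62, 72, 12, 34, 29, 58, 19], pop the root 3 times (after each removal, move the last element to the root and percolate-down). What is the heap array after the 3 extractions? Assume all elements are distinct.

[85, 72, 66, 29, 36, 58, 62, 19, 12, 34]

extract-max #1 returns 94:
  remove root 94; move last element 19 to root → [19, 90, 89, 85, 36, 66, 62, 72, 12, 34, 29, 58]
  19 vs larger child 90 at index 1, swap → [90, 19, 89, 85, 36, 66, 62, 72, 12, 34, 29, 58]
  19 vs larger child 85 at index 3, swap → [90, 85, 89, 19, 36, 66, 62, 72, 12, 34, 29, 58]
  19 vs larger child 72 at index 7, swap → [90, 85, 89, 72, 36, 66, 62, 19, 12, 34, 29, 58]
extract-max #2 returns 90:
  remove root 90; move last element 58 to root → [58, 85, 89, 72, 36, 66, 62, 19, 12, 34, 29]
  58 vs larger child 89 at index 2, swap → [89, 85, 58, 72, 36, 66, 62, 19, 12, 34, 29]
  58 vs larger child 66 at index 5, swap → [89, 85, 66, 72, 36, 58, 62, 19, 12, 34, 29]
extract-max #3 returns 89:
  remove root 89; move last element 29 to root → [29, 85, 66, 72, 36, 58, 62, 19, 12, 34]
  29 vs larger child 85 at index 1, swap → [85, 29, 66, 72, 36, 58, 62, 19, 12, 34]
  29 vs larger child 72 at index 3, swap → [85, 72, 66, 29, 36, 58, 62, 19, 12, 34]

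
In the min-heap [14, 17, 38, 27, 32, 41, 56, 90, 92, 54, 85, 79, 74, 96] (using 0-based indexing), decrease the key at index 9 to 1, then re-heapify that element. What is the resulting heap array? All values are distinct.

[1, 14, 38, 27, 17, 41, 56, 90, 92, 32, 85, 79, 74, 96]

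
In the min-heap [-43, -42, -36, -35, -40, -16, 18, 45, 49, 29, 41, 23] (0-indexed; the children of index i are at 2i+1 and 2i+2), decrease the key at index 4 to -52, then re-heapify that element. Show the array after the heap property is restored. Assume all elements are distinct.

[-52, -43, -36, -35, -42, -16, 18, 45, 49, 29, 41, 23]

set index 4 from -40 to -52 → [-43, -42, -36, -35, -52, -16, 18, 45, 49, 29, 41, 23]
-52 < parent -42 at index 1, swap → [-43, -52, -36, -35, -42, -16, 18, 45, 49, 29, 41, 23]
-52 < parent -43 at index 0, swap → [-52, -43, -36, -35, -42, -16, 18, 45, 49, 29, 41, 23]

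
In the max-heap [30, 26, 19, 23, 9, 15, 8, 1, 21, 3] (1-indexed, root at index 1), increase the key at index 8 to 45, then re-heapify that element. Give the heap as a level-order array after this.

set index 8 from 1 to 45 → [30, 26, 19, 23, 9, 15, 8, 45, 21, 3]
45 > parent 23 at index 4, swap → [30, 26, 19, 45, 9, 15, 8, 23, 21, 3]
45 > parent 26 at index 2, swap → [30, 45, 19, 26, 9, 15, 8, 23, 21, 3]
45 > parent 30 at index 1, swap → [45, 30, 19, 26, 9, 15, 8, 23, 21, 3]

[45, 30, 19, 26, 9, 15, 8, 23, 21, 3]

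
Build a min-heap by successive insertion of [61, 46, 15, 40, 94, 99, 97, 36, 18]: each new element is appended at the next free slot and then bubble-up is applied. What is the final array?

Insert 61:
  append 61 at index 0 → [61] (no swap needed)
Insert 46:
  append 46 at index 1 → [61, 46]
  46 < parent 61 at index 0, swap → [46, 61]
Insert 15:
  append 15 at index 2 → [46, 61, 15]
  15 < parent 46 at index 0, swap → [15, 61, 46]
Insert 40:
  append 40 at index 3 → [15, 61, 46, 40]
  40 < parent 61 at index 1, swap → [15, 40, 46, 61]
Insert 94:
  append 94 at index 4 → [15, 40, 46, 61, 94] (no swap needed)
Insert 99:
  append 99 at index 5 → [15, 40, 46, 61, 94, 99] (no swap needed)
Insert 97:
  append 97 at index 6 → [15, 40, 46, 61, 94, 99, 97] (no swap needed)
Insert 36:
  append 36 at index 7 → [15, 40, 46, 61, 94, 99, 97, 36]
  36 < parent 61 at index 3, swap → [15, 40, 46, 36, 94, 99, 97, 61]
  36 < parent 40 at index 1, swap → [15, 36, 46, 40, 94, 99, 97, 61]
Insert 18:
  append 18 at index 8 → [15, 36, 46, 40, 94, 99, 97, 61, 18]
  18 < parent 40 at index 3, swap → [15, 36, 46, 18, 94, 99, 97, 61, 40]
  18 < parent 36 at index 1, swap → [15, 18, 46, 36, 94, 99, 97, 61, 40]

[15, 18, 46, 36, 94, 99, 97, 61, 40]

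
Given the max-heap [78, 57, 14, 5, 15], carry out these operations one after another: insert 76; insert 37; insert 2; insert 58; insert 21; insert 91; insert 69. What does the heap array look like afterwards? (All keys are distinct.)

[91, 78, 76, 57, 58, 69, 37, 2, 5, 15, 21, 14]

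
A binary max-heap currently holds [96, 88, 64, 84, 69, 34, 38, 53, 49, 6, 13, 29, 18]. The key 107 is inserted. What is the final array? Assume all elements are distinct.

append 107 at index 13 → [96, 88, 64, 84, 69, 34, 38, 53, 49, 6, 13, 29, 18, 107]
107 > parent 38 at index 6, swap → [96, 88, 64, 84, 69, 34, 107, 53, 49, 6, 13, 29, 18, 38]
107 > parent 64 at index 2, swap → [96, 88, 107, 84, 69, 34, 64, 53, 49, 6, 13, 29, 18, 38]
107 > parent 96 at index 0, swap → [107, 88, 96, 84, 69, 34, 64, 53, 49, 6, 13, 29, 18, 38]

[107, 88, 96, 84, 69, 34, 64, 53, 49, 6, 13, 29, 18, 38]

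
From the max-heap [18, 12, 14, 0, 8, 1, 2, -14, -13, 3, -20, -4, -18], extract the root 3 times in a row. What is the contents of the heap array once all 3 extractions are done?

extract-max #1 returns 18:
  remove root 18; move last element -18 to root → [-18, 12, 14, 0, 8, 1, 2, -14, -13, 3, -20, -4]
  -18 vs larger child 14 at index 2, swap → [14, 12, -18, 0, 8, 1, 2, -14, -13, 3, -20, -4]
  -18 vs larger child 2 at index 6, swap → [14, 12, 2, 0, 8, 1, -18, -14, -13, 3, -20, -4]
extract-max #2 returns 14:
  remove root 14; move last element -4 to root → [-4, 12, 2, 0, 8, 1, -18, -14, -13, 3, -20]
  -4 vs larger child 12 at index 1, swap → [12, -4, 2, 0, 8, 1, -18, -14, -13, 3, -20]
  -4 vs larger child 8 at index 4, swap → [12, 8, 2, 0, -4, 1, -18, -14, -13, 3, -20]
  -4 vs larger child 3 at index 9, swap → [12, 8, 2, 0, 3, 1, -18, -14, -13, -4, -20]
extract-max #3 returns 12:
  remove root 12; move last element -20 to root → [-20, 8, 2, 0, 3, 1, -18, -14, -13, -4]
  -20 vs larger child 8 at index 1, swap → [8, -20, 2, 0, 3, 1, -18, -14, -13, -4]
  -20 vs larger child 3 at index 4, swap → [8, 3, 2, 0, -20, 1, -18, -14, -13, -4]
  -20 vs only child -4 at index 9, swap → [8, 3, 2, 0, -4, 1, -18, -14, -13, -20]

[8, 3, 2, 0, -4, 1, -18, -14, -13, -20]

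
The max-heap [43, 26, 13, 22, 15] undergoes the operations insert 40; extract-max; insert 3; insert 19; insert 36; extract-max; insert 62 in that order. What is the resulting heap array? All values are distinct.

insert 40:
  append 40 at index 5 → [43, 26, 13, 22, 15, 40]
  40 > parent 13 at index 2, swap → [43, 26, 40, 22, 15, 13]
extract-max → returns 43:
  remove root 43; move last element 13 to root → [13, 26, 40, 22, 15]
  13 vs larger child 40 at index 2, swap → [40, 26, 13, 22, 15]
insert 3:
  append 3 at index 5 → [40, 26, 13, 22, 15, 3] (no swap needed)
insert 19:
  append 19 at index 6 → [40, 26, 13, 22, 15, 3, 19]
  19 > parent 13 at index 2, swap → [40, 26, 19, 22, 15, 3, 13]
insert 36:
  append 36 at index 7 → [40, 26, 19, 22, 15, 3, 13, 36]
  36 > parent 22 at index 3, swap → [40, 26, 19, 36, 15, 3, 13, 22]
  36 > parent 26 at index 1, swap → [40, 36, 19, 26, 15, 3, 13, 22]
extract-max → returns 40:
  remove root 40; move last element 22 to root → [22, 36, 19, 26, 15, 3, 13]
  22 vs larger child 36 at index 1, swap → [36, 22, 19, 26, 15, 3, 13]
  22 vs larger child 26 at index 3, swap → [36, 26, 19, 22, 15, 3, 13]
insert 62:
  append 62 at index 7 → [36, 26, 19, 22, 15, 3, 13, 62]
  62 > parent 22 at index 3, swap → [36, 26, 19, 62, 15, 3, 13, 22]
  62 > parent 26 at index 1, swap → [36, 62, 19, 26, 15, 3, 13, 22]
  62 > parent 36 at index 0, swap → [62, 36, 19, 26, 15, 3, 13, 22]

[62, 36, 19, 26, 15, 3, 13, 22]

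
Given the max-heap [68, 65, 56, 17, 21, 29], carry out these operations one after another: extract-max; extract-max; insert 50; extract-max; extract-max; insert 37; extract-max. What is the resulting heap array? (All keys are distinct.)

extract-max → returns 68:
  remove root 68; move last element 29 to root → [29, 65, 56, 17, 21]
  29 vs larger child 65 at index 1, swap → [65, 29, 56, 17, 21]
extract-max → returns 65:
  remove root 65; move last element 21 to root → [21, 29, 56, 17]
  21 vs larger child 56 at index 2, swap → [56, 29, 21, 17]
insert 50:
  append 50 at index 4 → [56, 29, 21, 17, 50]
  50 > parent 29 at index 1, swap → [56, 50, 21, 17, 29]
extract-max → returns 56:
  remove root 56; move last element 29 to root → [29, 50, 21, 17]
  29 vs larger child 50 at index 1, swap → [50, 29, 21, 17]
extract-max → returns 50:
  remove root 50; move last element 17 to root → [17, 29, 21]
  17 vs larger child 29 at index 1, swap → [29, 17, 21]
insert 37:
  append 37 at index 3 → [29, 17, 21, 37]
  37 > parent 17 at index 1, swap → [29, 37, 21, 17]
  37 > parent 29 at index 0, swap → [37, 29, 21, 17]
extract-max → returns 37:
  remove root 37; move last element 17 to root → [17, 29, 21]
  17 vs larger child 29 at index 1, swap → [29, 17, 21]

[29, 17, 21]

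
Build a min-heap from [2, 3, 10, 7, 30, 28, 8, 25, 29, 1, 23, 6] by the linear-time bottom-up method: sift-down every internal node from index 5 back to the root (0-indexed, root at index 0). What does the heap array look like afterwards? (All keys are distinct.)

[1, 2, 6, 7, 3, 10, 8, 25, 29, 30, 23, 28]

sift down from index 5:
  28 vs only child 6 at index 11, swap → [2, 3, 10, 7, 30, 6, 8, 25, 29, 1, 23, 28]
sift down from index 4:
  30 vs smaller child 1 at index 9, swap → [2, 3, 10, 7, 1, 6, 8, 25, 29, 30, 23, 28]
sift down from index 3: already satisfies heap property
sift down from index 2:
  10 vs smaller child 6 at index 5, swap → [2, 3, 6, 7, 1, 10, 8, 25, 29, 30, 23, 28]
sift down from index 1:
  3 vs smaller child 1 at index 4, swap → [2, 1, 6, 7, 3, 10, 8, 25, 29, 30, 23, 28]
sift down from index 0:
  2 vs smaller child 1 at index 1, swap → [1, 2, 6, 7, 3, 10, 8, 25, 29, 30, 23, 28]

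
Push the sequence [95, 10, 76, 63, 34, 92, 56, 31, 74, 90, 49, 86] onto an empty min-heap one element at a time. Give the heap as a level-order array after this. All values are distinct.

[10, 31, 56, 34, 49, 86, 76, 95, 74, 90, 63, 92]

Insert 95:
  append 95 at index 0 → [95] (no swap needed)
Insert 10:
  append 10 at index 1 → [95, 10]
  10 < parent 95 at index 0, swap → [10, 95]
Insert 76:
  append 76 at index 2 → [10, 95, 76] (no swap needed)
Insert 63:
  append 63 at index 3 → [10, 95, 76, 63]
  63 < parent 95 at index 1, swap → [10, 63, 76, 95]
Insert 34:
  append 34 at index 4 → [10, 63, 76, 95, 34]
  34 < parent 63 at index 1, swap → [10, 34, 76, 95, 63]
Insert 92:
  append 92 at index 5 → [10, 34, 76, 95, 63, 92] (no swap needed)
Insert 56:
  append 56 at index 6 → [10, 34, 76, 95, 63, 92, 56]
  56 < parent 76 at index 2, swap → [10, 34, 56, 95, 63, 92, 76]
Insert 31:
  append 31 at index 7 → [10, 34, 56, 95, 63, 92, 76, 31]
  31 < parent 95 at index 3, swap → [10, 34, 56, 31, 63, 92, 76, 95]
  31 < parent 34 at index 1, swap → [10, 31, 56, 34, 63, 92, 76, 95]
Insert 74:
  append 74 at index 8 → [10, 31, 56, 34, 63, 92, 76, 95, 74] (no swap needed)
Insert 90:
  append 90 at index 9 → [10, 31, 56, 34, 63, 92, 76, 95, 74, 90] (no swap needed)
Insert 49:
  append 49 at index 10 → [10, 31, 56, 34, 63, 92, 76, 95, 74, 90, 49]
  49 < parent 63 at index 4, swap → [10, 31, 56, 34, 49, 92, 76, 95, 74, 90, 63]
Insert 86:
  append 86 at index 11 → [10, 31, 56, 34, 49, 92, 76, 95, 74, 90, 63, 86]
  86 < parent 92 at index 5, swap → [10, 31, 56, 34, 49, 86, 76, 95, 74, 90, 63, 92]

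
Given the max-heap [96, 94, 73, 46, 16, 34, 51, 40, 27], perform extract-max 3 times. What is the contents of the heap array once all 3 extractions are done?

[51, 46, 34, 40, 16, 27]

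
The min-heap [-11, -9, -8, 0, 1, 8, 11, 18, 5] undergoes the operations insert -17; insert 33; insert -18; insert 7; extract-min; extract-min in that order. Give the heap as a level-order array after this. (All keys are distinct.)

insert -17:
  append -17 at index 9 → [-11, -9, -8, 0, 1, 8, 11, 18, 5, -17]
  -17 < parent 1 at index 4, swap → [-11, -9, -8, 0, -17, 8, 11, 18, 5, 1]
  -17 < parent -9 at index 1, swap → [-11, -17, -8, 0, -9, 8, 11, 18, 5, 1]
  -17 < parent -11 at index 0, swap → [-17, -11, -8, 0, -9, 8, 11, 18, 5, 1]
insert 33:
  append 33 at index 10 → [-17, -11, -8, 0, -9, 8, 11, 18, 5, 1, 33] (no swap needed)
insert -18:
  append -18 at index 11 → [-17, -11, -8, 0, -9, 8, 11, 18, 5, 1, 33, -18]
  -18 < parent 8 at index 5, swap → [-17, -11, -8, 0, -9, -18, 11, 18, 5, 1, 33, 8]
  -18 < parent -8 at index 2, swap → [-17, -11, -18, 0, -9, -8, 11, 18, 5, 1, 33, 8]
  -18 < parent -17 at index 0, swap → [-18, -11, -17, 0, -9, -8, 11, 18, 5, 1, 33, 8]
insert 7:
  append 7 at index 12 → [-18, -11, -17, 0, -9, -8, 11, 18, 5, 1, 33, 8, 7] (no swap needed)
extract-min → returns -18:
  remove root -18; move last element 7 to root → [7, -11, -17, 0, -9, -8, 11, 18, 5, 1, 33, 8]
  7 vs smaller child -17 at index 2, swap → [-17, -11, 7, 0, -9, -8, 11, 18, 5, 1, 33, 8]
  7 vs smaller child -8 at index 5, swap → [-17, -11, -8, 0, -9, 7, 11, 18, 5, 1, 33, 8]
extract-min → returns -17:
  remove root -17; move last element 8 to root → [8, -11, -8, 0, -9, 7, 11, 18, 5, 1, 33]
  8 vs smaller child -11 at index 1, swap → [-11, 8, -8, 0, -9, 7, 11, 18, 5, 1, 33]
  8 vs smaller child -9 at index 4, swap → [-11, -9, -8, 0, 8, 7, 11, 18, 5, 1, 33]
  8 vs smaller child 1 at index 9, swap → [-11, -9, -8, 0, 1, 7, 11, 18, 5, 8, 33]

[-11, -9, -8, 0, 1, 7, 11, 18, 5, 8, 33]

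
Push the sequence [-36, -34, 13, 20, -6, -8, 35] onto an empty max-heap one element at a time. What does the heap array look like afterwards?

Insert -36:
  append -36 at index 0 → [-36] (no swap needed)
Insert -34:
  append -34 at index 1 → [-36, -34]
  -34 > parent -36 at index 0, swap → [-34, -36]
Insert 13:
  append 13 at index 2 → [-34, -36, 13]
  13 > parent -34 at index 0, swap → [13, -36, -34]
Insert 20:
  append 20 at index 3 → [13, -36, -34, 20]
  20 > parent -36 at index 1, swap → [13, 20, -34, -36]
  20 > parent 13 at index 0, swap → [20, 13, -34, -36]
Insert -6:
  append -6 at index 4 → [20, 13, -34, -36, -6] (no swap needed)
Insert -8:
  append -8 at index 5 → [20, 13, -34, -36, -6, -8]
  -8 > parent -34 at index 2, swap → [20, 13, -8, -36, -6, -34]
Insert 35:
  append 35 at index 6 → [20, 13, -8, -36, -6, -34, 35]
  35 > parent -8 at index 2, swap → [20, 13, 35, -36, -6, -34, -8]
  35 > parent 20 at index 0, swap → [35, 13, 20, -36, -6, -34, -8]

[35, 13, 20, -36, -6, -34, -8]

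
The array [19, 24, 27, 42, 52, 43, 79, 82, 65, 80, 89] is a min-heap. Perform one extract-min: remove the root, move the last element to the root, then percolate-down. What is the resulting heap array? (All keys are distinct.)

[24, 42, 27, 65, 52, 43, 79, 82, 89, 80]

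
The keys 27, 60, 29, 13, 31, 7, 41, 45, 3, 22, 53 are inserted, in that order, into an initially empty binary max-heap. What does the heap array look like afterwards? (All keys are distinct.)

Insert 27:
  append 27 at index 0 → [27] (no swap needed)
Insert 60:
  append 60 at index 1 → [27, 60]
  60 > parent 27 at index 0, swap → [60, 27]
Insert 29:
  append 29 at index 2 → [60, 27, 29] (no swap needed)
Insert 13:
  append 13 at index 3 → [60, 27, 29, 13] (no swap needed)
Insert 31:
  append 31 at index 4 → [60, 27, 29, 13, 31]
  31 > parent 27 at index 1, swap → [60, 31, 29, 13, 27]
Insert 7:
  append 7 at index 5 → [60, 31, 29, 13, 27, 7] (no swap needed)
Insert 41:
  append 41 at index 6 → [60, 31, 29, 13, 27, 7, 41]
  41 > parent 29 at index 2, swap → [60, 31, 41, 13, 27, 7, 29]
Insert 45:
  append 45 at index 7 → [60, 31, 41, 13, 27, 7, 29, 45]
  45 > parent 13 at index 3, swap → [60, 31, 41, 45, 27, 7, 29, 13]
  45 > parent 31 at index 1, swap → [60, 45, 41, 31, 27, 7, 29, 13]
Insert 3:
  append 3 at index 8 → [60, 45, 41, 31, 27, 7, 29, 13, 3] (no swap needed)
Insert 22:
  append 22 at index 9 → [60, 45, 41, 31, 27, 7, 29, 13, 3, 22] (no swap needed)
Insert 53:
  append 53 at index 10 → [60, 45, 41, 31, 27, 7, 29, 13, 3, 22, 53]
  53 > parent 27 at index 4, swap → [60, 45, 41, 31, 53, 7, 29, 13, 3, 22, 27]
  53 > parent 45 at index 1, swap → [60, 53, 41, 31, 45, 7, 29, 13, 3, 22, 27]

[60, 53, 41, 31, 45, 7, 29, 13, 3, 22, 27]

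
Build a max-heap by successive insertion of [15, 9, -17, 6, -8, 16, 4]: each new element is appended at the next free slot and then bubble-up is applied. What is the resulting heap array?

Insert 15:
  append 15 at index 0 → [15] (no swap needed)
Insert 9:
  append 9 at index 1 → [15, 9] (no swap needed)
Insert -17:
  append -17 at index 2 → [15, 9, -17] (no swap needed)
Insert 6:
  append 6 at index 3 → [15, 9, -17, 6] (no swap needed)
Insert -8:
  append -8 at index 4 → [15, 9, -17, 6, -8] (no swap needed)
Insert 16:
  append 16 at index 5 → [15, 9, -17, 6, -8, 16]
  16 > parent -17 at index 2, swap → [15, 9, 16, 6, -8, -17]
  16 > parent 15 at index 0, swap → [16, 9, 15, 6, -8, -17]
Insert 4:
  append 4 at index 6 → [16, 9, 15, 6, -8, -17, 4] (no swap needed)

[16, 9, 15, 6, -8, -17, 4]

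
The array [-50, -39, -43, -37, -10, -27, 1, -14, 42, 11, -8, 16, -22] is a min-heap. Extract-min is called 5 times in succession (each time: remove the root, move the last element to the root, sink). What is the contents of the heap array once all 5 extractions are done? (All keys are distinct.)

extract-min #1 returns -50:
  remove root -50; move last element -22 to root → [-22, -39, -43, -37, -10, -27, 1, -14, 42, 11, -8, 16]
  -22 vs smaller child -43 at index 2, swap → [-43, -39, -22, -37, -10, -27, 1, -14, 42, 11, -8, 16]
  -22 vs smaller child -27 at index 5, swap → [-43, -39, -27, -37, -10, -22, 1, -14, 42, 11, -8, 16]
extract-min #2 returns -43:
  remove root -43; move last element 16 to root → [16, -39, -27, -37, -10, -22, 1, -14, 42, 11, -8]
  16 vs smaller child -39 at index 1, swap → [-39, 16, -27, -37, -10, -22, 1, -14, 42, 11, -8]
  16 vs smaller child -37 at index 3, swap → [-39, -37, -27, 16, -10, -22, 1, -14, 42, 11, -8]
  16 vs smaller child -14 at index 7, swap → [-39, -37, -27, -14, -10, -22, 1, 16, 42, 11, -8]
extract-min #3 returns -39:
  remove root -39; move last element -8 to root → [-8, -37, -27, -14, -10, -22, 1, 16, 42, 11]
  -8 vs smaller child -37 at index 1, swap → [-37, -8, -27, -14, -10, -22, 1, 16, 42, 11]
  -8 vs smaller child -14 at index 3, swap → [-37, -14, -27, -8, -10, -22, 1, 16, 42, 11]
extract-min #4 returns -37:
  remove root -37; move last element 11 to root → [11, -14, -27, -8, -10, -22, 1, 16, 42]
  11 vs smaller child -27 at index 2, swap → [-27, -14, 11, -8, -10, -22, 1, 16, 42]
  11 vs smaller child -22 at index 5, swap → [-27, -14, -22, -8, -10, 11, 1, 16, 42]
extract-min #5 returns -27:
  remove root -27; move last element 42 to root → [42, -14, -22, -8, -10, 11, 1, 16]
  42 vs smaller child -22 at index 2, swap → [-22, -14, 42, -8, -10, 11, 1, 16]
  42 vs smaller child 1 at index 6, swap → [-22, -14, 1, -8, -10, 11, 42, 16]

[-22, -14, 1, -8, -10, 11, 42, 16]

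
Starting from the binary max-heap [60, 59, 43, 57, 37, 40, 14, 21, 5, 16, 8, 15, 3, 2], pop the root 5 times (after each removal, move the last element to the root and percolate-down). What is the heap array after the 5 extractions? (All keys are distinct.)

[37, 21, 15, 5, 16, 8, 14, 2, 3]

extract-max #1 returns 60:
  remove root 60; move last element 2 to root → [2, 59, 43, 57, 37, 40, 14, 21, 5, 16, 8, 15, 3]
  2 vs larger child 59 at index 1, swap → [59, 2, 43, 57, 37, 40, 14, 21, 5, 16, 8, 15, 3]
  2 vs larger child 57 at index 3, swap → [59, 57, 43, 2, 37, 40, 14, 21, 5, 16, 8, 15, 3]
  2 vs larger child 21 at index 7, swap → [59, 57, 43, 21, 37, 40, 14, 2, 5, 16, 8, 15, 3]
extract-max #2 returns 59:
  remove root 59; move last element 3 to root → [3, 57, 43, 21, 37, 40, 14, 2, 5, 16, 8, 15]
  3 vs larger child 57 at index 1, swap → [57, 3, 43, 21, 37, 40, 14, 2, 5, 16, 8, 15]
  3 vs larger child 37 at index 4, swap → [57, 37, 43, 21, 3, 40, 14, 2, 5, 16, 8, 15]
  3 vs larger child 16 at index 9, swap → [57, 37, 43, 21, 16, 40, 14, 2, 5, 3, 8, 15]
extract-max #3 returns 57:
  remove root 57; move last element 15 to root → [15, 37, 43, 21, 16, 40, 14, 2, 5, 3, 8]
  15 vs larger child 43 at index 2, swap → [43, 37, 15, 21, 16, 40, 14, 2, 5, 3, 8]
  15 vs larger child 40 at index 5, swap → [43, 37, 40, 21, 16, 15, 14, 2, 5, 3, 8]
extract-max #4 returns 43:
  remove root 43; move last element 8 to root → [8, 37, 40, 21, 16, 15, 14, 2, 5, 3]
  8 vs larger child 40 at index 2, swap → [40, 37, 8, 21, 16, 15, 14, 2, 5, 3]
  8 vs larger child 15 at index 5, swap → [40, 37, 15, 21, 16, 8, 14, 2, 5, 3]
extract-max #5 returns 40:
  remove root 40; move last element 3 to root → [3, 37, 15, 21, 16, 8, 14, 2, 5]
  3 vs larger child 37 at index 1, swap → [37, 3, 15, 21, 16, 8, 14, 2, 5]
  3 vs larger child 21 at index 3, swap → [37, 21, 15, 3, 16, 8, 14, 2, 5]
  3 vs larger child 5 at index 8, swap → [37, 21, 15, 5, 16, 8, 14, 2, 3]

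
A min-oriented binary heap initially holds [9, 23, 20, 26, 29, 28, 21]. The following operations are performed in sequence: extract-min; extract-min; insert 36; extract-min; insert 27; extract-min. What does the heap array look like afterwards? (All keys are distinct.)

extract-min → returns 9:
  remove root 9; move last element 21 to root → [21, 23, 20, 26, 29, 28]
  21 vs smaller child 20 at index 2, swap → [20, 23, 21, 26, 29, 28]
extract-min → returns 20:
  remove root 20; move last element 28 to root → [28, 23, 21, 26, 29]
  28 vs smaller child 21 at index 2, swap → [21, 23, 28, 26, 29]
insert 36:
  append 36 at index 5 → [21, 23, 28, 26, 29, 36] (no swap needed)
extract-min → returns 21:
  remove root 21; move last element 36 to root → [36, 23, 28, 26, 29]
  36 vs smaller child 23 at index 1, swap → [23, 36, 28, 26, 29]
  36 vs smaller child 26 at index 3, swap → [23, 26, 28, 36, 29]
insert 27:
  append 27 at index 5 → [23, 26, 28, 36, 29, 27]
  27 < parent 28 at index 2, swap → [23, 26, 27, 36, 29, 28]
extract-min → returns 23:
  remove root 23; move last element 28 to root → [28, 26, 27, 36, 29]
  28 vs smaller child 26 at index 1, swap → [26, 28, 27, 36, 29]

[26, 28, 27, 36, 29]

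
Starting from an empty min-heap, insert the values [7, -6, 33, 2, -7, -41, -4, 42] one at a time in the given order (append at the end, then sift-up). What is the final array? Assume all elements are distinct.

Insert 7:
  append 7 at index 0 → [7] (no swap needed)
Insert -6:
  append -6 at index 1 → [7, -6]
  -6 < parent 7 at index 0, swap → [-6, 7]
Insert 33:
  append 33 at index 2 → [-6, 7, 33] (no swap needed)
Insert 2:
  append 2 at index 3 → [-6, 7, 33, 2]
  2 < parent 7 at index 1, swap → [-6, 2, 33, 7]
Insert -7:
  append -7 at index 4 → [-6, 2, 33, 7, -7]
  -7 < parent 2 at index 1, swap → [-6, -7, 33, 7, 2]
  -7 < parent -6 at index 0, swap → [-7, -6, 33, 7, 2]
Insert -41:
  append -41 at index 5 → [-7, -6, 33, 7, 2, -41]
  -41 < parent 33 at index 2, swap → [-7, -6, -41, 7, 2, 33]
  -41 < parent -7 at index 0, swap → [-41, -6, -7, 7, 2, 33]
Insert -4:
  append -4 at index 6 → [-41, -6, -7, 7, 2, 33, -4] (no swap needed)
Insert 42:
  append 42 at index 7 → [-41, -6, -7, 7, 2, 33, -4, 42] (no swap needed)

[-41, -6, -7, 7, 2, 33, -4, 42]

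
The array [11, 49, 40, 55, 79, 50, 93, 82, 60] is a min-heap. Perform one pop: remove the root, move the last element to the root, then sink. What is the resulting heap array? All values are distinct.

remove root 11; move last element 60 to root → [60, 49, 40, 55, 79, 50, 93, 82]
60 vs smaller child 40 at index 2, swap → [40, 49, 60, 55, 79, 50, 93, 82]
60 vs smaller child 50 at index 5, swap → [40, 49, 50, 55, 79, 60, 93, 82]

[40, 49, 50, 55, 79, 60, 93, 82]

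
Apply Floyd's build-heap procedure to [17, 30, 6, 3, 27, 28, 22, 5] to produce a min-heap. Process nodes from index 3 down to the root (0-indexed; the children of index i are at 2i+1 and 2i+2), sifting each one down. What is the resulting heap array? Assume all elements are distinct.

sift down from index 3: already satisfies heap property
sift down from index 2: already satisfies heap property
sift down from index 1:
  30 vs smaller child 3 at index 3, swap → [17, 3, 6, 30, 27, 28, 22, 5]
  30 vs only child 5 at index 7, swap → [17, 3, 6, 5, 27, 28, 22, 30]
sift down from index 0:
  17 vs smaller child 3 at index 1, swap → [3, 17, 6, 5, 27, 28, 22, 30]
  17 vs smaller child 5 at index 3, swap → [3, 5, 6, 17, 27, 28, 22, 30]

[3, 5, 6, 17, 27, 28, 22, 30]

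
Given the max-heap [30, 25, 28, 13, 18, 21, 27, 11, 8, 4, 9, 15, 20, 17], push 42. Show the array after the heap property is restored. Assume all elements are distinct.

[42, 25, 30, 13, 18, 21, 28, 11, 8, 4, 9, 15, 20, 17, 27]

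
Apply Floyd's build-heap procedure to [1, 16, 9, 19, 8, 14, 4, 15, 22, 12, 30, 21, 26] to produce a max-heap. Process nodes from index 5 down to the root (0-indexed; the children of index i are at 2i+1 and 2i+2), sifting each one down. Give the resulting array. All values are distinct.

[30, 22, 26, 19, 16, 21, 4, 15, 1, 12, 8, 9, 14]

sift down from index 5:
  14 vs larger child 26 at index 12, swap → [1, 16, 9, 19, 8, 26, 4, 15, 22, 12, 30, 21, 14]
sift down from index 4:
  8 vs larger child 30 at index 10, swap → [1, 16, 9, 19, 30, 26, 4, 15, 22, 12, 8, 21, 14]
sift down from index 3:
  19 vs larger child 22 at index 8, swap → [1, 16, 9, 22, 30, 26, 4, 15, 19, 12, 8, 21, 14]
sift down from index 2:
  9 vs larger child 26 at index 5, swap → [1, 16, 26, 22, 30, 9, 4, 15, 19, 12, 8, 21, 14]
  9 vs larger child 21 at index 11, swap → [1, 16, 26, 22, 30, 21, 4, 15, 19, 12, 8, 9, 14]
sift down from index 1:
  16 vs larger child 30 at index 4, swap → [1, 30, 26, 22, 16, 21, 4, 15, 19, 12, 8, 9, 14]
sift down from index 0:
  1 vs larger child 30 at index 1, swap → [30, 1, 26, 22, 16, 21, 4, 15, 19, 12, 8, 9, 14]
  1 vs larger child 22 at index 3, swap → [30, 22, 26, 1, 16, 21, 4, 15, 19, 12, 8, 9, 14]
  1 vs larger child 19 at index 8, swap → [30, 22, 26, 19, 16, 21, 4, 15, 1, 12, 8, 9, 14]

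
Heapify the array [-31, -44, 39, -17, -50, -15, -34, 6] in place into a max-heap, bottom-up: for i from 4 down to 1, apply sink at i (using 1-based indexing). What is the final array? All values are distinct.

[39, 6, -15, -17, -50, -31, -34, -44]

sift down from index 4:
  -17 vs only child 6 at index 8, swap → [-31, -44, 39, 6, -50, -15, -34, -17]
sift down from index 3: already satisfies heap property
sift down from index 2:
  -44 vs larger child 6 at index 4, swap → [-31, 6, 39, -44, -50, -15, -34, -17]
  -44 vs only child -17 at index 8, swap → [-31, 6, 39, -17, -50, -15, -34, -44]
sift down from index 1:
  -31 vs larger child 39 at index 3, swap → [39, 6, -31, -17, -50, -15, -34, -44]
  -31 vs larger child -15 at index 6, swap → [39, 6, -15, -17, -50, -31, -34, -44]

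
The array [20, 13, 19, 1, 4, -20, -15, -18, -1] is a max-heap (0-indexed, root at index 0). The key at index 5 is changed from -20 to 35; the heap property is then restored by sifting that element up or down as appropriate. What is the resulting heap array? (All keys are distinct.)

set index 5 from -20 to 35 → [20, 13, 19, 1, 4, 35, -15, -18, -1]
35 > parent 19 at index 2, swap → [20, 13, 35, 1, 4, 19, -15, -18, -1]
35 > parent 20 at index 0, swap → [35, 13, 20, 1, 4, 19, -15, -18, -1]

[35, 13, 20, 1, 4, 19, -15, -18, -1]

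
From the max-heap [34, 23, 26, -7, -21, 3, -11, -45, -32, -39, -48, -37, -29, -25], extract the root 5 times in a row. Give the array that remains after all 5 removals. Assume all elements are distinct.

extract-max #1 returns 34:
  remove root 34; move last element -25 to root → [-25, 23, 26, -7, -21, 3, -11, -45, -32, -39, -48, -37, -29]
  -25 vs larger child 26 at index 2, swap → [26, 23, -25, -7, -21, 3, -11, -45, -32, -39, -48, -37, -29]
  -25 vs larger child 3 at index 5, swap → [26, 23, 3, -7, -21, -25, -11, -45, -32, -39, -48, -37, -29]
extract-max #2 returns 26:
  remove root 26; move last element -29 to root → [-29, 23, 3, -7, -21, -25, -11, -45, -32, -39, -48, -37]
  -29 vs larger child 23 at index 1, swap → [23, -29, 3, -7, -21, -25, -11, -45, -32, -39, -48, -37]
  -29 vs larger child -7 at index 3, swap → [23, -7, 3, -29, -21, -25, -11, -45, -32, -39, -48, -37]
extract-max #3 returns 23:
  remove root 23; move last element -37 to root → [-37, -7, 3, -29, -21, -25, -11, -45, -32, -39, -48]
  -37 vs larger child 3 at index 2, swap → [3, -7, -37, -29, -21, -25, -11, -45, -32, -39, -48]
  -37 vs larger child -11 at index 6, swap → [3, -7, -11, -29, -21, -25, -37, -45, -32, -39, -48]
extract-max #4 returns 3:
  remove root 3; move last element -48 to root → [-48, -7, -11, -29, -21, -25, -37, -45, -32, -39]
  -48 vs larger child -7 at index 1, swap → [-7, -48, -11, -29, -21, -25, -37, -45, -32, -39]
  -48 vs larger child -21 at index 4, swap → [-7, -21, -11, -29, -48, -25, -37, -45, -32, -39]
  -48 vs only child -39 at index 9, swap → [-7, -21, -11, -29, -39, -25, -37, -45, -32, -48]
extract-max #5 returns -7:
  remove root -7; move last element -48 to root → [-48, -21, -11, -29, -39, -25, -37, -45, -32]
  -48 vs larger child -11 at index 2, swap → [-11, -21, -48, -29, -39, -25, -37, -45, -32]
  -48 vs larger child -25 at index 5, swap → [-11, -21, -25, -29, -39, -48, -37, -45, -32]

[-11, -21, -25, -29, -39, -48, -37, -45, -32]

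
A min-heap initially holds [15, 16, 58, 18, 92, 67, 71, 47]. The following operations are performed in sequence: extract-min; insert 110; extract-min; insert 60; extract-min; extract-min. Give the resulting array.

extract-min → returns 15:
  remove root 15; move last element 47 to root → [47, 16, 58, 18, 92, 67, 71]
  47 vs smaller child 16 at index 1, swap → [16, 47, 58, 18, 92, 67, 71]
  47 vs smaller child 18 at index 3, swap → [16, 18, 58, 47, 92, 67, 71]
insert 110:
  append 110 at index 7 → [16, 18, 58, 47, 92, 67, 71, 110] (no swap needed)
extract-min → returns 16:
  remove root 16; move last element 110 to root → [110, 18, 58, 47, 92, 67, 71]
  110 vs smaller child 18 at index 1, swap → [18, 110, 58, 47, 92, 67, 71]
  110 vs smaller child 47 at index 3, swap → [18, 47, 58, 110, 92, 67, 71]
insert 60:
  append 60 at index 7 → [18, 47, 58, 110, 92, 67, 71, 60]
  60 < parent 110 at index 3, swap → [18, 47, 58, 60, 92, 67, 71, 110]
extract-min → returns 18:
  remove root 18; move last element 110 to root → [110, 47, 58, 60, 92, 67, 71]
  110 vs smaller child 47 at index 1, swap → [47, 110, 58, 60, 92, 67, 71]
  110 vs smaller child 60 at index 3, swap → [47, 60, 58, 110, 92, 67, 71]
extract-min → returns 47:
  remove root 47; move last element 71 to root → [71, 60, 58, 110, 92, 67]
  71 vs smaller child 58 at index 2, swap → [58, 60, 71, 110, 92, 67]
  71 vs only child 67 at index 5, swap → [58, 60, 67, 110, 92, 71]

[58, 60, 67, 110, 92, 71]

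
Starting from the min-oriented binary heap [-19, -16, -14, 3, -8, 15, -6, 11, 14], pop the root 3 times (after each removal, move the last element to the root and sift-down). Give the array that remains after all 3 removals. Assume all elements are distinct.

extract-min #1 returns -19:
  remove root -19; move last element 14 to root → [14, -16, -14, 3, -8, 15, -6, 11]
  14 vs smaller child -16 at index 1, swap → [-16, 14, -14, 3, -8, 15, -6, 11]
  14 vs smaller child -8 at index 4, swap → [-16, -8, -14, 3, 14, 15, -6, 11]
extract-min #2 returns -16:
  remove root -16; move last element 11 to root → [11, -8, -14, 3, 14, 15, -6]
  11 vs smaller child -14 at index 2, swap → [-14, -8, 11, 3, 14, 15, -6]
  11 vs smaller child -6 at index 6, swap → [-14, -8, -6, 3, 14, 15, 11]
extract-min #3 returns -14:
  remove root -14; move last element 11 to root → [11, -8, -6, 3, 14, 15]
  11 vs smaller child -8 at index 1, swap → [-8, 11, -6, 3, 14, 15]
  11 vs smaller child 3 at index 3, swap → [-8, 3, -6, 11, 14, 15]

[-8, 3, -6, 11, 14, 15]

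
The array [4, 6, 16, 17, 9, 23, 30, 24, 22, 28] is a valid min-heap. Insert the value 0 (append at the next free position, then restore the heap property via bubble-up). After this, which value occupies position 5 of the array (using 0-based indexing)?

append 0 at index 10 → [4, 6, 16, 17, 9, 23, 30, 24, 22, 28, 0]
0 < parent 9 at index 4, swap → [4, 6, 16, 17, 0, 23, 30, 24, 22, 28, 9]
0 < parent 6 at index 1, swap → [4, 0, 16, 17, 6, 23, 30, 24, 22, 28, 9]
0 < parent 4 at index 0, swap → [0, 4, 16, 17, 6, 23, 30, 24, 22, 28, 9]
resulting array: [0, 4, 16, 17, 6, 23, 30, 24, 22, 28, 9]

23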